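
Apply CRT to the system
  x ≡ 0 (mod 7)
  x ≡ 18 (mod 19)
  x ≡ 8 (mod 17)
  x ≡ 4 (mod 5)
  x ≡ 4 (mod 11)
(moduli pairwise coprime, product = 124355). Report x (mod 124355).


Product of moduli M = 7 · 19 · 17 · 5 · 11 = 124355.
Merge one congruence at a time:
  Start: x ≡ 0 (mod 7).
  Combine with x ≡ 18 (mod 19); new modulus lcm = 133.
    Write x = 0 + 7·t and substitute into x ≡ 18 (mod 19): 7·t ≡ 18 − 0 = 18 (mod 19).
    The inverse of 7 mod 19 is 11 (since 7·11 = 77 = 4·19 + 1), so t ≡ 11·18 = 198 ≡ 8 (mod 19).
    Then x = 0 + 7·8 = 56, valid modulo lcm(7, 19) = 133: x ≡ 56 (mod 133).
  Combine with x ≡ 8 (mod 17); new modulus lcm = 2261.
    Write x = 56 + 133·t and substitute into x ≡ 8 (mod 17): 133·t ≡ 8 − 56 = -48 (mod 17).
    Reduce coefficients mod 17: 14·t ≡ 3 (mod 17).
    The inverse of 14 mod 17 is 11 (since 14·11 = 154 = 9·17 + 1), so t ≡ 11·3 = 33 ≡ 16 (mod 17).
    Then x = 56 + 133·16 = 2184, valid modulo lcm(133, 17) = 2261: x ≡ 2184 (mod 2261).
  Combine with x ≡ 4 (mod 5); new modulus lcm = 11305.
    Write x = 2184 + 2261·t and substitute into x ≡ 4 (mod 5): 2261·t ≡ 4 − 2184 = -2180 (mod 5).
    Reduce coefficients mod 5: 1·t ≡ 0 (mod 5).
    So t ≡ 0 (mod 5).
    Then x = 2184 + 2261·0 = 2184, valid modulo lcm(2261, 5) = 11305: x ≡ 2184 (mod 11305).
  Combine with x ≡ 4 (mod 11); new modulus lcm = 124355.
    Write x = 2184 + 11305·t and substitute into x ≡ 4 (mod 11): 11305·t ≡ 4 − 2184 = -2180 (mod 11).
    Reduce coefficients mod 11: 8·t ≡ 9 (mod 11).
    The inverse of 8 mod 11 is 7 (since 8·7 = 56 = 5·11 + 1), so t ≡ 7·9 = 63 ≡ 8 (mod 11).
    Then x = 2184 + 11305·8 = 92624, valid modulo lcm(11305, 11) = 124355: x ≡ 92624 (mod 124355).
Verify against each original: 92624 mod 7 = 0, 92624 mod 19 = 18, 92624 mod 17 = 8, 92624 mod 5 = 4, 92624 mod 11 = 4.

x ≡ 92624 (mod 124355).


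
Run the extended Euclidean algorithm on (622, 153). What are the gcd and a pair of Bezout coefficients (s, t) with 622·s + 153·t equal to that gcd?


Euclidean algorithm on (622, 153) — divide until remainder is 0:
  622 = 4 · 153 + 10
  153 = 15 · 10 + 3
  10 = 3 · 3 + 1
  3 = 3 · 1 + 0
gcd(622, 153) = 1.
Track Bezout coefficients alongside the remainders: start with r₀ = 622 = a·1 + b·0 (s = 1, t = 0) and r₁ = 153 = a·0 + b·1 (s = 0, t = 1); each new remainder r_{k+1} = r_{k-1} − q_k·r_k inherits s_{k+1} = s_{k-1} − q_k·s_k, t_{k+1} = t_{k-1} − q_k·t_k, so r_k = a·s_k + b·t_k at every step:
  q = 4: r = 10, s = 1 − 4·0 = 1, t = 0 − 4·1 = -4  (check: 622·1 + 153·(-4) = 10)
  q = 15: r = 3, s = 0 − 15·1 = -15, t = 1 − 15·(-4) = 61  (check: 622·(-15) + 153·61 = 3)
  q = 3: r = 1, s = 1 − 3·(-15) = 46, t = -4 − 3·61 = -187  (check: 622·46 + 153·(-187) = 1)
The row with r = 1 (the gcd) gives the Bezout coefficients s = 46, t = -187.
Result: 622 · (46) + 153 · (-187) = 1.

gcd(622, 153) = 1; s = 46, t = -187 (check: 622·46 + 153·(-187) = 1).


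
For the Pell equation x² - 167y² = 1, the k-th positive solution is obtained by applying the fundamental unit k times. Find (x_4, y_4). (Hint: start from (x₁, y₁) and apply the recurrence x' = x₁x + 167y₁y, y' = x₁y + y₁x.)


Step 1: Find the fundamental solution (x₁, y₁) of x² - 167y² = 1.
  Expand √167 as a continued fraction. a₀ = ⌊√167⌋ = 12; iterate m_{k+1} = d_k·a_k − m_k, d_{k+1} = (167 − m_{k+1}²)/d_k, a_{k+1} = ⌊(a₀ + m_{k+1})/d_{k+1}⌋ (starting m₀ = 0, d₀ = 1), with convergents p_k = a_k·p_{k-1} + p_{k-2}, q_k = a_k·q_{k-1} + q_{k-2} (p₋₁ = 1, q₋₁ = 0):
  k = 0: a₀ = 12; p₀/q₀ = 12/1; p₀² − 167·q₀² = 144 − 167 = -23.
  k = 1: m = 12, d = 23, a = ⌊(12 + 12)/23⌋ = 1; p/q = (1·12 + 1)/(1·1 + 0) = 13/1; p² − 167·q² = 169 − 167 = 2.
  k = 2: m = 11, d = 2, a = ⌊(12 + 11)/2⌋ = 11; p/q = (11·13 + 12)/(11·1 + 1) = 155/12; p² − 167·q² = 24025 − 24048 = -23.
  k = 3: m = 11, d = 23, a = ⌊(12 + 11)/23⌋ = 1; p/q = (1·155 + 13)/(1·12 + 1) = 168/13; p² − 167·q² = 28224 − 28223 = 1.
  The first convergent with p² − 167·q² = 1 gives the fundamental solution (x₁, y₁) = (168, 13).
Step 2: Apply the recurrence (x_{n+1}, y_{n+1}) = (x₁x_n + 167y₁y_n, x₁y_n + y₁x_n) repeatedly.
  From (x_1, y_1) = (168, 13): x_2 = 168·168 + 167·13·13 = 56447; y_2 = 168·13 + 13·168 = 4368.
  From (x_2, y_2) = (56447, 4368): x_3 = 168·56447 + 167·13·4368 = 18966024; y_3 = 168·4368 + 13·56447 = 1467635.
  From (x_3, y_3) = (18966024, 1467635): x_4 = 168·18966024 + 167·13·1467635 = 6372527617; y_4 = 168·1467635 + 13·18966024 = 493120992.
Step 3: Verify x_4² - 167·y_4² = 40609108229427698689 - 40609108229427698688 = 1 (should be 1). ✓

(x_1, y_1) = (168, 13); (x_4, y_4) = (6372527617, 493120992).


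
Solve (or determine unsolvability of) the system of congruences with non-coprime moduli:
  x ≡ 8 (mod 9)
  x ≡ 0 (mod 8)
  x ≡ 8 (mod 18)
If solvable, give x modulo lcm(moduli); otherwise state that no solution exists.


Moduli 9, 8, 18 are not pairwise coprime, so CRT works modulo lcm(m_i) when all pairwise compatibility conditions hold.
Pairwise compatibility: gcd(m_i, m_j) must divide a_i - a_j for every pair.
Merge one congruence at a time:
  Start: x ≡ 8 (mod 9).
  Combine with x ≡ 0 (mod 8): gcd(9, 8) = 1; 0 - 8 = -8, which IS divisible by 1, so compatible.
    Write x = 8 + 9·t and substitute into x ≡ 0 (mod 8): 9·t ≡ 0 − 8 = -8 (mod 8).
    Reduce coefficients mod 8: 1·t ≡ 0 (mod 8).
    So t ≡ 0 (mod 8).
    Then x = 8 + 9·0 = 8, valid modulo lcm(9, 8) = 72: x ≡ 8 (mod 72).
  Combine with x ≡ 8 (mod 18): gcd(72, 18) = 18; 8 - 8 = 0, which IS divisible by 18, so compatible.
    Write x = 8 + 72·t and substitute into x ≡ 8 (mod 18): 72·t ≡ 8 − 8 = 0 (mod 18).
    Divide the congruence (and modulus) by g = 18: 4·t ≡ 0 (mod 1).
    Modulo 1 every t works; take t = 0.
    Then x = 8 + 72·0 = 8, valid modulo lcm(72, 18) = 72: x ≡ 8 (mod 72).
Verify: 8 mod 9 = 8, 8 mod 8 = 0, 8 mod 18 = 8.

x ≡ 8 (mod 72).


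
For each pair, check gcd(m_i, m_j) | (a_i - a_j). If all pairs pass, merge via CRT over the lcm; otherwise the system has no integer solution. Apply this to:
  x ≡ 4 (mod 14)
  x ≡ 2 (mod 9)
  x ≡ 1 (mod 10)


Moduli 14, 9, 10 are not pairwise coprime, so CRT works modulo lcm(m_i) when all pairwise compatibility conditions hold.
Pairwise compatibility: gcd(m_i, m_j) must divide a_i - a_j for every pair.
Merge one congruence at a time:
  Start: x ≡ 4 (mod 14).
  Combine with x ≡ 2 (mod 9): gcd(14, 9) = 1; 2 - 4 = -2, which IS divisible by 1, so compatible.
    Write x = 4 + 14·t and substitute into x ≡ 2 (mod 9): 14·t ≡ 2 − 4 = -2 (mod 9).
    Reduce coefficients mod 9: 5·t ≡ 7 (mod 9).
    The inverse of 5 mod 9 is 2 (since 5·2 = 10 = 1·9 + 1), so t ≡ 2·7 = 14 ≡ 5 (mod 9).
    Then x = 4 + 14·5 = 74, valid modulo lcm(14, 9) = 126: x ≡ 74 (mod 126).
  Combine with x ≡ 1 (mod 10): gcd(126, 10) = 2, and 1 - 74 = -73 is NOT divisible by 2.
    ⇒ system is inconsistent (no integer solution).

No solution (the system is inconsistent).


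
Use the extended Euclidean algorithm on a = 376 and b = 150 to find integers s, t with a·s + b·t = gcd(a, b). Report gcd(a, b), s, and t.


Euclidean algorithm on (376, 150) — divide until remainder is 0:
  376 = 2 · 150 + 76
  150 = 1 · 76 + 74
  76 = 1 · 74 + 2
  74 = 37 · 2 + 0
gcd(376, 150) = 2.
Track Bezout coefficients alongside the remainders: start with r₀ = 376 = a·1 + b·0 (s = 1, t = 0) and r₁ = 150 = a·0 + b·1 (s = 0, t = 1); each new remainder r_{k+1} = r_{k-1} − q_k·r_k inherits s_{k+1} = s_{k-1} − q_k·s_k, t_{k+1} = t_{k-1} − q_k·t_k, so r_k = a·s_k + b·t_k at every step:
  q = 2: r = 76, s = 1 − 2·0 = 1, t = 0 − 2·1 = -2  (check: 376·1 + 150·(-2) = 76)
  q = 1: r = 74, s = 0 − 1·1 = -1, t = 1 − 1·(-2) = 3  (check: 376·(-1) + 150·3 = 74)
  q = 1: r = 2, s = 1 − 1·(-1) = 2, t = -2 − 1·3 = -5  (check: 376·2 + 150·(-5) = 2)
The row with r = 2 (the gcd) gives the Bezout coefficients s = 2, t = -5.
Result: 376 · (2) + 150 · (-5) = 2.

gcd(376, 150) = 2; s = 2, t = -5 (check: 376·2 + 150·(-5) = 2).


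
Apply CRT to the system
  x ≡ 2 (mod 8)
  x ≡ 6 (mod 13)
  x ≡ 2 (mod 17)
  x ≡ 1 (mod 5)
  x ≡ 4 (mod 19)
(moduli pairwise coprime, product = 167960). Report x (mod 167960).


Product of moduli M = 8 · 13 · 17 · 5 · 19 = 167960.
Merge one congruence at a time:
  Start: x ≡ 2 (mod 8).
  Combine with x ≡ 6 (mod 13); new modulus lcm = 104.
    Write x = 2 + 8·t and substitute into x ≡ 6 (mod 13): 8·t ≡ 6 − 2 = 4 (mod 13).
    The inverse of 8 mod 13 is 5 (since 8·5 = 40 = 3·13 + 1), so t ≡ 5·4 = 20 ≡ 7 (mod 13).
    Then x = 2 + 8·7 = 58, valid modulo lcm(8, 13) = 104: x ≡ 58 (mod 104).
  Combine with x ≡ 2 (mod 17); new modulus lcm = 1768.
    Write x = 58 + 104·t and substitute into x ≡ 2 (mod 17): 104·t ≡ 2 − 58 = -56 (mod 17).
    Reduce coefficients mod 17: 2·t ≡ 12 (mod 17).
    The inverse of 2 mod 17 is 9 (since 2·9 = 18 = 1·17 + 1), so t ≡ 9·12 = 108 ≡ 6 (mod 17).
    Then x = 58 + 104·6 = 682, valid modulo lcm(104, 17) = 1768: x ≡ 682 (mod 1768).
  Combine with x ≡ 1 (mod 5); new modulus lcm = 8840.
    Write x = 682 + 1768·t and substitute into x ≡ 1 (mod 5): 1768·t ≡ 1 − 682 = -681 (mod 5).
    Reduce coefficients mod 5: 3·t ≡ 4 (mod 5).
    The inverse of 3 mod 5 is 2 (since 3·2 = 6 = 1·5 + 1), so t ≡ 2·4 = 8 ≡ 3 (mod 5).
    Then x = 682 + 1768·3 = 5986, valid modulo lcm(1768, 5) = 8840: x ≡ 5986 (mod 8840).
  Combine with x ≡ 4 (mod 19); new modulus lcm = 167960.
    Write x = 5986 + 8840·t and substitute into x ≡ 4 (mod 19): 8840·t ≡ 4 − 5986 = -5982 (mod 19).
    Reduce coefficients mod 19: 5·t ≡ 3 (mod 19).
    The inverse of 5 mod 19 is 4 (since 5·4 = 20 = 1·19 + 1), so t ≡ 4·3 = 12 ≡ 12 (mod 19).
    Then x = 5986 + 8840·12 = 112066, valid modulo lcm(8840, 19) = 167960: x ≡ 112066 (mod 167960).
Verify against each original: 112066 mod 8 = 2, 112066 mod 13 = 6, 112066 mod 17 = 2, 112066 mod 5 = 1, 112066 mod 19 = 4.

x ≡ 112066 (mod 167960).


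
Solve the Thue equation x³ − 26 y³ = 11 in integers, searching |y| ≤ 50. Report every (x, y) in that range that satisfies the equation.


The equation is x³ - 26y³ = 11. For fixed y, x³ = 26·y³ + 11, so a solution requires the RHS to be a perfect cube.
Strategy: iterate y from -50 to 50, compute RHS = 26·y³ + 11, and check whether it is a (positive or negative) perfect cube.
Check small values of y:
  y = 0: RHS = 11 is not a perfect cube.
  y = 1: RHS = 37 is not a perfect cube.
  y = -1: RHS = -15 is not a perfect cube.
  y = 2: RHS = 219 is not a perfect cube.
  y = -2: RHS = -197 is not a perfect cube.
  y = 3: RHS = 713 is not a perfect cube.
  y = -3: RHS = -691 is not a perfect cube.
Continuing the search up to |y| = 50 finds no solutions either.
No (x, y) in the scanned range satisfies the equation.

No integer solutions with |y| ≤ 50.


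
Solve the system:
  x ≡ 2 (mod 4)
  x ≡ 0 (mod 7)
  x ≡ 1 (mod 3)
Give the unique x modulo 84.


Moduli 4, 7, 3 are pairwise coprime; by CRT there is a unique solution modulo M = 4 · 7 · 3 = 84.
Solve pairwise, accumulating the modulus:
  Start with x ≡ 2 (mod 4).
  Combine with x ≡ 0 (mod 7): since gcd(4, 7) = 1, we get a unique residue mod 28.
    Write x = 2 + 4·t and substitute into x ≡ 0 (mod 7): 4·t ≡ 0 − 2 = -2 (mod 7).
    Reduce coefficients mod 7: 4·t ≡ 5 (mod 7).
    The inverse of 4 mod 7 is 2 (since 4·2 = 8 = 1·7 + 1), so t ≡ 2·5 = 10 ≡ 3 (mod 7).
    Then x = 2 + 4·3 = 14, valid modulo lcm(4, 7) = 28: x ≡ 14 (mod 28).
  Combine with x ≡ 1 (mod 3): since gcd(28, 3) = 1, we get a unique residue mod 84.
    Write x = 14 + 28·t and substitute into x ≡ 1 (mod 3): 28·t ≡ 1 − 14 = -13 (mod 3).
    Reduce coefficients mod 3: 1·t ≡ 2 (mod 3).
    So t ≡ 2 (mod 3).
    Then x = 14 + 28·2 = 70, valid modulo lcm(28, 3) = 84: x ≡ 70 (mod 84).
Verify: 70 mod 4 = 2 ✓, 70 mod 7 = 0 ✓, 70 mod 3 = 1 ✓.

x ≡ 70 (mod 84).


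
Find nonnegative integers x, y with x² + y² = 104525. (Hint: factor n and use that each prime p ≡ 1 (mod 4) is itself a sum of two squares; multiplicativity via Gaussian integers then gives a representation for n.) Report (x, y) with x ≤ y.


Step 1: Factor n = 104525 = 5^2 · 37 · 113.
Step 2: Check the mod-4 condition on each prime factor: 5 ≡ 1 (mod 4), exponent 2; 37 ≡ 1 (mod 4), exponent 1; 113 ≡ 1 (mod 4), exponent 1.
All primes ≡ 3 (mod 4) appear to even exponent (or don't appear), so by the two-squares theorem n IS expressible as a sum of two squares.
Step 3: Build a representation. Group n = k² · m with k = 5 and m = 37 · 113 = 4181 (a product of primes ≡ 1 (mod 4)); a representation of m scales to one of n via (k·x)² + (k·y)² = k²(x² + y²). Each prime p ≡ 1 (mod 4) is itself a sum of two squares; find a² by testing p − a² for a perfect square:
  37: 37 − 1² = 36 = 6² ⇒ 37 = 1² + 6².
  113: 113 − 1² = 112, 113 − 2² = 109, 113 − 3² = 104, 113 − 4² = 97, 113 − 5² = 88, 113 − 6² = 77, 113 − 7² = 64 = 8² ⇒ 113 = 7² + 8².
  Combine using the Brahmagupta–Fibonacci identity (a² + b²)(c² + d²) = (ac − bd)² + (ad + bc)² = (ac + bd)² + (ad − bc)²:
  37 · 113 = 4181: from (1² + 6²)(7² + 8²), take (1·7 − 6·8, 1·8 + 6·7) = (7 − 48, 8 + 42) = (-41, 50); dropping signs (only squares matter) gives (41, 50); check 41² + 50² = 1681 + 2500 = 4181 ✓.
  Scale by k = 5: (5·41, 5·50) = (205, 250).
Step 4: Order so x ≤ y and verify: 205² + 250² = 42025 + 62500 = 104525 = n. ✓

n = 104525 = 205² + 250² (one valid representation with x ≤ y).


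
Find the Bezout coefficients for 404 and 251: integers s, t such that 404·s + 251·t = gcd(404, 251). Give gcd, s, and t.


Euclidean algorithm on (404, 251) — divide until remainder is 0:
  404 = 1 · 251 + 153
  251 = 1 · 153 + 98
  153 = 1 · 98 + 55
  98 = 1 · 55 + 43
  55 = 1 · 43 + 12
  43 = 3 · 12 + 7
  12 = 1 · 7 + 5
  7 = 1 · 5 + 2
  5 = 2 · 2 + 1
  2 = 2 · 1 + 0
gcd(404, 251) = 1.
Track Bezout coefficients alongside the remainders: start with r₀ = 404 = a·1 + b·0 (s = 1, t = 0) and r₁ = 251 = a·0 + b·1 (s = 0, t = 1); each new remainder r_{k+1} = r_{k-1} − q_k·r_k inherits s_{k+1} = s_{k-1} − q_k·s_k, t_{k+1} = t_{k-1} − q_k·t_k, so r_k = a·s_k + b·t_k at every step:
  q = 1: r = 153, s = 1 − 1·0 = 1, t = 0 − 1·1 = -1  (check: 404·1 + 251·(-1) = 153)
  q = 1: r = 98, s = 0 − 1·1 = -1, t = 1 − 1·(-1) = 2  (check: 404·(-1) + 251·2 = 98)
  q = 1: r = 55, s = 1 − 1·(-1) = 2, t = -1 − 1·2 = -3  (check: 404·2 + 251·(-3) = 55)
  q = 1: r = 43, s = -1 − 1·2 = -3, t = 2 − 1·(-3) = 5  (check: 404·(-3) + 251·5 = 43)
  q = 1: r = 12, s = 2 − 1·(-3) = 5, t = -3 − 1·5 = -8  (check: 404·5 + 251·(-8) = 12)
  q = 3: r = 7, s = -3 − 3·5 = -18, t = 5 − 3·(-8) = 29  (check: 404·(-18) + 251·29 = 7)
  q = 1: r = 5, s = 5 − 1·(-18) = 23, t = -8 − 1·29 = -37  (check: 404·23 + 251·(-37) = 5)
  q = 1: r = 2, s = -18 − 1·23 = -41, t = 29 − 1·(-37) = 66  (check: 404·(-41) + 251·66 = 2)
  q = 2: r = 1, s = 23 − 2·(-41) = 105, t = -37 − 2·66 = -169  (check: 404·105 + 251·(-169) = 1)
The row with r = 1 (the gcd) gives the Bezout coefficients s = 105, t = -169.
Result: 404 · (105) + 251 · (-169) = 1.

gcd(404, 251) = 1; s = 105, t = -169 (check: 404·105 + 251·(-169) = 1).


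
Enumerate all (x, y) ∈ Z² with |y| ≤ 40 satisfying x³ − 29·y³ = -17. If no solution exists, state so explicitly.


The equation is x³ - 29y³ = -17. For fixed y, x³ = 29·y³ − 17, so a solution requires the RHS to be a perfect cube.
Strategy: iterate y from -40 to 40, compute RHS = 29·y³ − 17, and check whether it is a (positive or negative) perfect cube.
Check small values of y:
  y = 0: RHS = -17 is not a perfect cube.
  y = 1: RHS = 12 is not a perfect cube.
  y = -1: RHS = -46 is not a perfect cube.
  y = 2: RHS = 215 is not a perfect cube.
  y = -2: RHS = -249 is not a perfect cube.
  y = 3: RHS = 766 is not a perfect cube.
  y = -3: RHS = -800 is not a perfect cube.
Continuing the search up to |y| = 40 finds no solutions either.
No (x, y) in the scanned range satisfies the equation.

No integer solutions with |y| ≤ 40.


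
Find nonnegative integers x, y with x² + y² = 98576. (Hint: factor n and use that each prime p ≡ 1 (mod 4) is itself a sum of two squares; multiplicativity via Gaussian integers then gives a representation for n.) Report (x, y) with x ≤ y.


Step 1: Factor n = 98576 = 2^4 · 61 · 101.
Step 2: Check the mod-4 condition on each prime factor: 2 = 2 (special); 61 ≡ 1 (mod 4), exponent 1; 101 ≡ 1 (mod 4), exponent 1.
All primes ≡ 3 (mod 4) appear to even exponent (or don't appear), so by the two-squares theorem n IS expressible as a sum of two squares.
Step 3: Build a representation. Group n = k² · m with k = 4 and m = 61 · 101 = 6161 (a product of primes ≡ 1 (mod 4)); a representation of m scales to one of n via (k·x)² + (k·y)² = k²(x² + y²). Each prime p ≡ 1 (mod 4) is itself a sum of two squares; find a² by testing p − a² for a perfect square:
  61: 61 − 1² = 60, 61 − 2² = 57, 61 − 3² = 52, 61 − 4² = 45, 61 − 5² = 36 = 6² ⇒ 61 = 5² + 6².
  101: 101 − 1² = 100 = 10² ⇒ 101 = 1² + 10².
  Combine using the Brahmagupta–Fibonacci identity (a² + b²)(c² + d²) = (ac − bd)² + (ad + bc)² = (ac + bd)² + (ad − bc)²:
  61 · 101 = 6161: from (5² + 6²)(1² + 10²), take (5·1 − 6·10, 5·10 + 6·1) = (5 − 60, 50 + 6) = (-55, 56); dropping signs (only squares matter) gives (55, 56); check 55² + 56² = 3025 + 3136 = 6161 ✓.
  Scale by k = 4: (4·55, 4·56) = (220, 224).
Step 4: Order so x ≤ y and verify: 220² + 224² = 48400 + 50176 = 98576 = n. ✓

n = 98576 = 220² + 224² (one valid representation with x ≤ y).


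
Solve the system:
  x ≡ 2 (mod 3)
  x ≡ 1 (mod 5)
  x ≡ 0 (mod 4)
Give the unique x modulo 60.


Moduli 3, 5, 4 are pairwise coprime; by CRT there is a unique solution modulo M = 3 · 5 · 4 = 60.
Solve pairwise, accumulating the modulus:
  Start with x ≡ 2 (mod 3).
  Combine with x ≡ 1 (mod 5): since gcd(3, 5) = 1, we get a unique residue mod 15.
    Write x = 2 + 3·t and substitute into x ≡ 1 (mod 5): 3·t ≡ 1 − 2 = -1 (mod 5).
    Reduce coefficients mod 5: 3·t ≡ 4 (mod 5).
    The inverse of 3 mod 5 is 2 (since 3·2 = 6 = 1·5 + 1), so t ≡ 2·4 = 8 ≡ 3 (mod 5).
    Then x = 2 + 3·3 = 11, valid modulo lcm(3, 5) = 15: x ≡ 11 (mod 15).
  Combine with x ≡ 0 (mod 4): since gcd(15, 4) = 1, we get a unique residue mod 60.
    Write x = 11 + 15·t and substitute into x ≡ 0 (mod 4): 15·t ≡ 0 − 11 = -11 (mod 4).
    Reduce coefficients mod 4: 3·t ≡ 1 (mod 4).
    The inverse of 3 mod 4 is 3 (since 3·3 = 9 = 2·4 + 1), so t ≡ 3·1 = 3 ≡ 3 (mod 4).
    Then x = 11 + 15·3 = 56, valid modulo lcm(15, 4) = 60: x ≡ 56 (mod 60).
Verify: 56 mod 3 = 2 ✓, 56 mod 5 = 1 ✓, 56 mod 4 = 0 ✓.

x ≡ 56 (mod 60).


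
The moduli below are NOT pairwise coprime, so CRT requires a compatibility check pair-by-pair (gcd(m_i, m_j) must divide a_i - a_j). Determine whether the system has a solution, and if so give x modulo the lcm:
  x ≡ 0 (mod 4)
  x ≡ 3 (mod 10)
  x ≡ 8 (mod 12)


Moduli 4, 10, 12 are not pairwise coprime, so CRT works modulo lcm(m_i) when all pairwise compatibility conditions hold.
Pairwise compatibility: gcd(m_i, m_j) must divide a_i - a_j for every pair.
Merge one congruence at a time:
  Start: x ≡ 0 (mod 4).
  Combine with x ≡ 3 (mod 10): gcd(4, 10) = 2, and 3 - 0 = 3 is NOT divisible by 2.
    ⇒ system is inconsistent (no integer solution).

No solution (the system is inconsistent).


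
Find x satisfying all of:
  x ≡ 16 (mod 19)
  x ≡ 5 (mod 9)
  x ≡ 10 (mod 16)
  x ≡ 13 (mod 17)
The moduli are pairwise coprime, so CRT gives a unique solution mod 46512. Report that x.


Product of moduli M = 19 · 9 · 16 · 17 = 46512.
Merge one congruence at a time:
  Start: x ≡ 16 (mod 19).
  Combine with x ≡ 5 (mod 9); new modulus lcm = 171.
    Write x = 16 + 19·t and substitute into x ≡ 5 (mod 9): 19·t ≡ 5 − 16 = -11 (mod 9).
    Reduce coefficients mod 9: 1·t ≡ 7 (mod 9).
    So t ≡ 7 (mod 9).
    Then x = 16 + 19·7 = 149, valid modulo lcm(19, 9) = 171: x ≡ 149 (mod 171).
  Combine with x ≡ 10 (mod 16); new modulus lcm = 2736.
    Write x = 149 + 171·t and substitute into x ≡ 10 (mod 16): 171·t ≡ 10 − 149 = -139 (mod 16).
    Reduce coefficients mod 16: 11·t ≡ 5 (mod 16).
    The inverse of 11 mod 16 is 3 (since 11·3 = 33 = 2·16 + 1), so t ≡ 3·5 = 15 ≡ 15 (mod 16).
    Then x = 149 + 171·15 = 2714, valid modulo lcm(171, 16) = 2736: x ≡ 2714 (mod 2736).
  Combine with x ≡ 13 (mod 17); new modulus lcm = 46512.
    Write x = 2714 + 2736·t and substitute into x ≡ 13 (mod 17): 2736·t ≡ 13 − 2714 = -2701 (mod 17).
    Reduce coefficients mod 17: 16·t ≡ 2 (mod 17).
    The inverse of 16 mod 17 is 16 (since 16·16 = 256 = 15·17 + 1), so t ≡ 16·2 = 32 ≡ 15 (mod 17).
    Then x = 2714 + 2736·15 = 43754, valid modulo lcm(2736, 17) = 46512: x ≡ 43754 (mod 46512).
Verify against each original: 43754 mod 19 = 16, 43754 mod 9 = 5, 43754 mod 16 = 10, 43754 mod 17 = 13.

x ≡ 43754 (mod 46512).


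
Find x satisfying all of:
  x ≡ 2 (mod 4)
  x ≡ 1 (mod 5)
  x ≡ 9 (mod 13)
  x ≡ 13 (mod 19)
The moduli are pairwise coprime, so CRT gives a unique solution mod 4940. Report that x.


Product of moduli M = 4 · 5 · 13 · 19 = 4940.
Merge one congruence at a time:
  Start: x ≡ 2 (mod 4).
  Combine with x ≡ 1 (mod 5); new modulus lcm = 20.
    Write x = 2 + 4·t and substitute into x ≡ 1 (mod 5): 4·t ≡ 1 − 2 = -1 (mod 5).
    Reduce coefficients mod 5: 4·t ≡ 4 (mod 5).
    The inverse of 4 mod 5 is 4 (since 4·4 = 16 = 3·5 + 1), so t ≡ 4·4 = 16 ≡ 1 (mod 5).
    Then x = 2 + 4·1 = 6, valid modulo lcm(4, 5) = 20: x ≡ 6 (mod 20).
  Combine with x ≡ 9 (mod 13); new modulus lcm = 260.
    Write x = 6 + 20·t and substitute into x ≡ 9 (mod 13): 20·t ≡ 9 − 6 = 3 (mod 13).
    Reduce coefficients mod 13: 7·t ≡ 3 (mod 13).
    The inverse of 7 mod 13 is 2 (since 7·2 = 14 = 1·13 + 1), so t ≡ 2·3 = 6 ≡ 6 (mod 13).
    Then x = 6 + 20·6 = 126, valid modulo lcm(20, 13) = 260: x ≡ 126 (mod 260).
  Combine with x ≡ 13 (mod 19); new modulus lcm = 4940.
    Write x = 126 + 260·t and substitute into x ≡ 13 (mod 19): 260·t ≡ 13 − 126 = -113 (mod 19).
    Reduce coefficients mod 19: 13·t ≡ 1 (mod 19).
    The inverse of 13 mod 19 is 3 (since 13·3 = 39 = 2·19 + 1), so t ≡ 3·1 = 3 ≡ 3 (mod 19).
    Then x = 126 + 260·3 = 906, valid modulo lcm(260, 19) = 4940: x ≡ 906 (mod 4940).
Verify against each original: 906 mod 4 = 2, 906 mod 5 = 1, 906 mod 13 = 9, 906 mod 19 = 13.

x ≡ 906 (mod 4940).


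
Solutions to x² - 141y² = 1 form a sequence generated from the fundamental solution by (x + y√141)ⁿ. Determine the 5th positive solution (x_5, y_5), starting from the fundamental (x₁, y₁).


Step 1: Find the fundamental solution (x₁, y₁) of x² - 141y² = 1.
  Expand √141 as a continued fraction. a₀ = ⌊√141⌋ = 11; iterate m_{k+1} = d_k·a_k − m_k, d_{k+1} = (141 − m_{k+1}²)/d_k, a_{k+1} = ⌊(a₀ + m_{k+1})/d_{k+1}⌋ (starting m₀ = 0, d₀ = 1), with convergents p_k = a_k·p_{k-1} + p_{k-2}, q_k = a_k·q_{k-1} + q_{k-2} (p₋₁ = 1, q₋₁ = 0):
  k = 0: a₀ = 11; p₀/q₀ = 11/1; p₀² − 141·q₀² = 121 − 141 = -20.
  k = 1: m = 11, d = 20, a = ⌊(11 + 11)/20⌋ = 1; p/q = (1·11 + 1)/(1·1 + 0) = 12/1; p² − 141·q² = 144 − 141 = 3.
  k = 2: m = 9, d = 3, a = ⌊(11 + 9)/3⌋ = 6; p/q = (6·12 + 11)/(6·1 + 1) = 83/7; p² − 141·q² = 6889 − 6909 = -20.
  k = 3: m = 9, d = 20, a = ⌊(11 + 9)/20⌋ = 1; p/q = (1·83 + 12)/(1·7 + 1) = 95/8; p² − 141·q² = 9025 − 9024 = 1.
  The first convergent with p² − 141·q² = 1 gives the fundamental solution (x₁, y₁) = (95, 8).
Step 2: Apply the recurrence (x_{n+1}, y_{n+1}) = (x₁x_n + 141y₁y_n, x₁y_n + y₁x_n) repeatedly.
  From (x_1, y_1) = (95, 8): x_2 = 95·95 + 141·8·8 = 18049; y_2 = 95·8 + 8·95 = 1520.
  From (x_2, y_2) = (18049, 1520): x_3 = 95·18049 + 141·8·1520 = 3429215; y_3 = 95·1520 + 8·18049 = 288792.
  From (x_3, y_3) = (3429215, 288792): x_4 = 95·3429215 + 141·8·288792 = 651532801; y_4 = 95·288792 + 8·3429215 = 54868960.
  From (x_4, y_4) = (651532801, 54868960): x_5 = 95·651532801 + 141·8·54868960 = 123787802975; y_5 = 95·54868960 + 8·651532801 = 10424813608.
Step 3: Verify x_5² - 141·y_5² = 15323420165377418850625 - 15323420165377418850624 = 1 (should be 1). ✓

(x_1, y_1) = (95, 8); (x_5, y_5) = (123787802975, 10424813608).


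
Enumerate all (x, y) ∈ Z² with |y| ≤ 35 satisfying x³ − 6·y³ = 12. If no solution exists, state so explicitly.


The equation is x³ - 6y³ = 12. For fixed y, x³ = 6·y³ + 12, so a solution requires the RHS to be a perfect cube.
Strategy: iterate y from -35 to 35, compute RHS = 6·y³ + 12, and check whether it is a (positive or negative) perfect cube.
Check small values of y:
  y = 0: RHS = 12 is not a perfect cube.
  y = 1: RHS = 18 is not a perfect cube.
  y = -1: RHS = 6 is not a perfect cube.
  y = 2: RHS = 60 is not a perfect cube.
  y = -2: RHS = -36 is not a perfect cube.
  y = 3: RHS = 174 is not a perfect cube.
  y = -3: RHS = -150 is not a perfect cube.
Continuing the search up to |y| = 35 finds no solutions either.
No (x, y) in the scanned range satisfies the equation.

No integer solutions with |y| ≤ 35.


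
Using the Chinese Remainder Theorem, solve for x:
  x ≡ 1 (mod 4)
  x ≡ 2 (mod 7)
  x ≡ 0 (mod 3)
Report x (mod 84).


Moduli 4, 7, 3 are pairwise coprime; by CRT there is a unique solution modulo M = 4 · 7 · 3 = 84.
Solve pairwise, accumulating the modulus:
  Start with x ≡ 1 (mod 4).
  Combine with x ≡ 2 (mod 7): since gcd(4, 7) = 1, we get a unique residue mod 28.
    Write x = 1 + 4·t and substitute into x ≡ 2 (mod 7): 4·t ≡ 2 − 1 = 1 (mod 7).
    The inverse of 4 mod 7 is 2 (since 4·2 = 8 = 1·7 + 1), so t ≡ 2·1 = 2 ≡ 2 (mod 7).
    Then x = 1 + 4·2 = 9, valid modulo lcm(4, 7) = 28: x ≡ 9 (mod 28).
  Combine with x ≡ 0 (mod 3): since gcd(28, 3) = 1, we get a unique residue mod 84.
    Write x = 9 + 28·t and substitute into x ≡ 0 (mod 3): 28·t ≡ 0 − 9 = -9 (mod 3).
    Reduce coefficients mod 3: 1·t ≡ 0 (mod 3).
    So t ≡ 0 (mod 3).
    Then x = 9 + 28·0 = 9, valid modulo lcm(28, 3) = 84: x ≡ 9 (mod 84).
Verify: 9 mod 4 = 1 ✓, 9 mod 7 = 2 ✓, 9 mod 3 = 0 ✓.

x ≡ 9 (mod 84).


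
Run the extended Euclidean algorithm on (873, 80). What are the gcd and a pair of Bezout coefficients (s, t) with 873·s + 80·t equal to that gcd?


Euclidean algorithm on (873, 80) — divide until remainder is 0:
  873 = 10 · 80 + 73
  80 = 1 · 73 + 7
  73 = 10 · 7 + 3
  7 = 2 · 3 + 1
  3 = 3 · 1 + 0
gcd(873, 80) = 1.
Track Bezout coefficients alongside the remainders: start with r₀ = 873 = a·1 + b·0 (s = 1, t = 0) and r₁ = 80 = a·0 + b·1 (s = 0, t = 1); each new remainder r_{k+1} = r_{k-1} − q_k·r_k inherits s_{k+1} = s_{k-1} − q_k·s_k, t_{k+1} = t_{k-1} − q_k·t_k, so r_k = a·s_k + b·t_k at every step:
  q = 10: r = 73, s = 1 − 10·0 = 1, t = 0 − 10·1 = -10  (check: 873·1 + 80·(-10) = 73)
  q = 1: r = 7, s = 0 − 1·1 = -1, t = 1 − 1·(-10) = 11  (check: 873·(-1) + 80·11 = 7)
  q = 10: r = 3, s = 1 − 10·(-1) = 11, t = -10 − 10·11 = -120  (check: 873·11 + 80·(-120) = 3)
  q = 2: r = 1, s = -1 − 2·11 = -23, t = 11 − 2·(-120) = 251  (check: 873·(-23) + 80·251 = 1)
The row with r = 1 (the gcd) gives the Bezout coefficients s = -23, t = 251.
Result: 873 · (-23) + 80 · (251) = 1.

gcd(873, 80) = 1; s = -23, t = 251 (check: 873·(-23) + 80·251 = 1).


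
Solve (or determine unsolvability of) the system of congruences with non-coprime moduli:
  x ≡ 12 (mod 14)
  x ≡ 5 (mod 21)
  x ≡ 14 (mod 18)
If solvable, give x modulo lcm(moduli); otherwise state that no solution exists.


Moduli 14, 21, 18 are not pairwise coprime, so CRT works modulo lcm(m_i) when all pairwise compatibility conditions hold.
Pairwise compatibility: gcd(m_i, m_j) must divide a_i - a_j for every pair.
Merge one congruence at a time:
  Start: x ≡ 12 (mod 14).
  Combine with x ≡ 5 (mod 21): gcd(14, 21) = 7; 5 - 12 = -7, which IS divisible by 7, so compatible.
    Write x = 12 + 14·t and substitute into x ≡ 5 (mod 21): 14·t ≡ 5 − 12 = -7 (mod 21).
    Divide the congruence (and modulus) by g = 7: 2·t ≡ -1 (mod 3).
    Reduce coefficients mod 3: 2·t ≡ 2 (mod 3).
    The inverse of 2 mod 3 is 2 (since 2·2 = 4 = 1·3 + 1), so t ≡ 2·2 = 4 ≡ 1 (mod 3).
    Then x = 12 + 14·1 = 26, valid modulo lcm(14, 21) = 42: x ≡ 26 (mod 42).
  Combine with x ≡ 14 (mod 18): gcd(42, 18) = 6; 14 - 26 = -12, which IS divisible by 6, so compatible.
    Write x = 26 + 42·t and substitute into x ≡ 14 (mod 18): 42·t ≡ 14 − 26 = -12 (mod 18).
    Divide the congruence (and modulus) by g = 6: 7·t ≡ -2 (mod 3).
    Reduce coefficients mod 3: 1·t ≡ 1 (mod 3).
    So t ≡ 1 (mod 3).
    Then x = 26 + 42·1 = 68, valid modulo lcm(42, 18) = 126: x ≡ 68 (mod 126).
Verify: 68 mod 14 = 12, 68 mod 21 = 5, 68 mod 18 = 14.

x ≡ 68 (mod 126).


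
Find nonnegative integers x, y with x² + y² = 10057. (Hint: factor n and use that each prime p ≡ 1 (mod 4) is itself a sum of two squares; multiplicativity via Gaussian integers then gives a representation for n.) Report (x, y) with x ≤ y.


Step 1: Factor n = 10057 = 89 · 113.
Step 2: Check the mod-4 condition on each prime factor: 89 ≡ 1 (mod 4), exponent 1; 113 ≡ 1 (mod 4), exponent 1.
All primes ≡ 3 (mod 4) appear to even exponent (or don't appear), so by the two-squares theorem n IS expressible as a sum of two squares.
Step 3: Build a representation. Here n = 89 · 113 is a product of primes ≡ 1 (mod 4). Each prime p ≡ 1 (mod 4) is itself a sum of two squares; find a² by testing p − a² for a perfect square:
  89: 89 − 1² = 88, 89 − 2² = 85, 89 − 3² = 80, 89 − 4² = 73, 89 − 5² = 64 = 8² ⇒ 89 = 5² + 8².
  113: 113 − 1² = 112, 113 − 2² = 109, 113 − 3² = 104, 113 − 4² = 97, 113 − 5² = 88, 113 − 6² = 77, 113 − 7² = 64 = 8² ⇒ 113 = 7² + 8².
  Combine using the Brahmagupta–Fibonacci identity (a² + b²)(c² + d²) = (ac − bd)² + (ad + bc)² = (ac + bd)² + (ad − bc)²:
  89 · 113 = 10057: from (5² + 8²)(7² + 8²), take (5·7 − 8·8, 5·8 + 8·7) = (35 − 64, 40 + 56) = (-29, 96); dropping signs (only squares matter) gives (29, 96); check 29² + 96² = 841 + 9216 = 10057 ✓.
Step 4: Order so x ≤ y and verify: 29² + 96² = 841 + 9216 = 10057 = n. ✓

n = 10057 = 29² + 96² (one valid representation with x ≤ y).


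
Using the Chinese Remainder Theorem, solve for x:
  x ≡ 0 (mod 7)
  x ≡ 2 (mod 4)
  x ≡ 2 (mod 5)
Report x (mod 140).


Moduli 7, 4, 5 are pairwise coprime; by CRT there is a unique solution modulo M = 7 · 4 · 5 = 140.
Solve pairwise, accumulating the modulus:
  Start with x ≡ 0 (mod 7).
  Combine with x ≡ 2 (mod 4): since gcd(7, 4) = 1, we get a unique residue mod 28.
    Write x = 0 + 7·t and substitute into x ≡ 2 (mod 4): 7·t ≡ 2 − 0 = 2 (mod 4).
    Reduce coefficients mod 4: 3·t ≡ 2 (mod 4).
    The inverse of 3 mod 4 is 3 (since 3·3 = 9 = 2·4 + 1), so t ≡ 3·2 = 6 ≡ 2 (mod 4).
    Then x = 0 + 7·2 = 14, valid modulo lcm(7, 4) = 28: x ≡ 14 (mod 28).
  Combine with x ≡ 2 (mod 5): since gcd(28, 5) = 1, we get a unique residue mod 140.
    Write x = 14 + 28·t and substitute into x ≡ 2 (mod 5): 28·t ≡ 2 − 14 = -12 (mod 5).
    Reduce coefficients mod 5: 3·t ≡ 3 (mod 5).
    The inverse of 3 mod 5 is 2 (since 3·2 = 6 = 1·5 + 1), so t ≡ 2·3 = 6 ≡ 1 (mod 5).
    Then x = 14 + 28·1 = 42, valid modulo lcm(28, 5) = 140: x ≡ 42 (mod 140).
Verify: 42 mod 7 = 0 ✓, 42 mod 4 = 2 ✓, 42 mod 5 = 2 ✓.

x ≡ 42 (mod 140).


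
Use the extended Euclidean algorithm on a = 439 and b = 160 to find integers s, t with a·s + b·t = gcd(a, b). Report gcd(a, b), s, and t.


Euclidean algorithm on (439, 160) — divide until remainder is 0:
  439 = 2 · 160 + 119
  160 = 1 · 119 + 41
  119 = 2 · 41 + 37
  41 = 1 · 37 + 4
  37 = 9 · 4 + 1
  4 = 4 · 1 + 0
gcd(439, 160) = 1.
Track Bezout coefficients alongside the remainders: start with r₀ = 439 = a·1 + b·0 (s = 1, t = 0) and r₁ = 160 = a·0 + b·1 (s = 0, t = 1); each new remainder r_{k+1} = r_{k-1} − q_k·r_k inherits s_{k+1} = s_{k-1} − q_k·s_k, t_{k+1} = t_{k-1} − q_k·t_k, so r_k = a·s_k + b·t_k at every step:
  q = 2: r = 119, s = 1 − 2·0 = 1, t = 0 − 2·1 = -2  (check: 439·1 + 160·(-2) = 119)
  q = 1: r = 41, s = 0 − 1·1 = -1, t = 1 − 1·(-2) = 3  (check: 439·(-1) + 160·3 = 41)
  q = 2: r = 37, s = 1 − 2·(-1) = 3, t = -2 − 2·3 = -8  (check: 439·3 + 160·(-8) = 37)
  q = 1: r = 4, s = -1 − 1·3 = -4, t = 3 − 1·(-8) = 11  (check: 439·(-4) + 160·11 = 4)
  q = 9: r = 1, s = 3 − 9·(-4) = 39, t = -8 − 9·11 = -107  (check: 439·39 + 160·(-107) = 1)
The row with r = 1 (the gcd) gives the Bezout coefficients s = 39, t = -107.
Result: 439 · (39) + 160 · (-107) = 1.

gcd(439, 160) = 1; s = 39, t = -107 (check: 439·39 + 160·(-107) = 1).


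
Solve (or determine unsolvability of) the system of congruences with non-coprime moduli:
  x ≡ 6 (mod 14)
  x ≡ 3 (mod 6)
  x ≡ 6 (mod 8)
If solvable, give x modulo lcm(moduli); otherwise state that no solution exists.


Moduli 14, 6, 8 are not pairwise coprime, so CRT works modulo lcm(m_i) when all pairwise compatibility conditions hold.
Pairwise compatibility: gcd(m_i, m_j) must divide a_i - a_j for every pair.
Merge one congruence at a time:
  Start: x ≡ 6 (mod 14).
  Combine with x ≡ 3 (mod 6): gcd(14, 6) = 2, and 3 - 6 = -3 is NOT divisible by 2.
    ⇒ system is inconsistent (no integer solution).

No solution (the system is inconsistent).


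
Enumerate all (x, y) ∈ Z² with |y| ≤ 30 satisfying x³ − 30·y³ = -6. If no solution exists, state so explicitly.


The equation is x³ - 30y³ = -6. For fixed y, x³ = 30·y³ − 6, so a solution requires the RHS to be a perfect cube.
Strategy: iterate y from -30 to 30, compute RHS = 30·y³ − 6, and check whether it is a (positive or negative) perfect cube.
Check small values of y:
  y = 0: RHS = -6 is not a perfect cube.
  y = 1: RHS = 24 is not a perfect cube.
  y = -1: RHS = -36 is not a perfect cube.
  y = 2: RHS = 234 is not a perfect cube.
  y = -2: RHS = -246 is not a perfect cube.
  y = 3: RHS = 804 is not a perfect cube.
  y = -3: RHS = -816 is not a perfect cube.
Continuing the search up to |y| = 30 finds no solutions either.
No (x, y) in the scanned range satisfies the equation.

No integer solutions with |y| ≤ 30.


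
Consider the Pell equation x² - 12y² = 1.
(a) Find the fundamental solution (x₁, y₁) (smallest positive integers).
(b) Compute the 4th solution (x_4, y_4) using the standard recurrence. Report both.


Step 1: Find the fundamental solution (x₁, y₁) of x² - 12y² = 1.
  Expand √12 as a continued fraction. a₀ = ⌊√12⌋ = 3; iterate m_{k+1} = d_k·a_k − m_k, d_{k+1} = (12 − m_{k+1}²)/d_k, a_{k+1} = ⌊(a₀ + m_{k+1})/d_{k+1}⌋ (starting m₀ = 0, d₀ = 1), with convergents p_k = a_k·p_{k-1} + p_{k-2}, q_k = a_k·q_{k-1} + q_{k-2} (p₋₁ = 1, q₋₁ = 0):
  k = 0: a₀ = 3; p₀/q₀ = 3/1; p₀² − 12·q₀² = 9 − 12 = -3.
  k = 1: m = 3, d = 3, a = ⌊(3 + 3)/3⌋ = 2; p/q = (2·3 + 1)/(2·1 + 0) = 7/2; p² − 12·q² = 49 − 48 = 1.
  The first convergent with p² − 12·q² = 1 gives the fundamental solution (x₁, y₁) = (7, 2).
Step 2: Apply the recurrence (x_{n+1}, y_{n+1}) = (x₁x_n + 12y₁y_n, x₁y_n + y₁x_n) repeatedly.
  From (x_1, y_1) = (7, 2): x_2 = 7·7 + 12·2·2 = 97; y_2 = 7·2 + 2·7 = 28.
  From (x_2, y_2) = (97, 28): x_3 = 7·97 + 12·2·28 = 1351; y_3 = 7·28 + 2·97 = 390.
  From (x_3, y_3) = (1351, 390): x_4 = 7·1351 + 12·2·390 = 18817; y_4 = 7·390 + 2·1351 = 5432.
Step 3: Verify x_4² - 12·y_4² = 354079489 - 354079488 = 1 (should be 1). ✓

(x_1, y_1) = (7, 2); (x_4, y_4) = (18817, 5432).


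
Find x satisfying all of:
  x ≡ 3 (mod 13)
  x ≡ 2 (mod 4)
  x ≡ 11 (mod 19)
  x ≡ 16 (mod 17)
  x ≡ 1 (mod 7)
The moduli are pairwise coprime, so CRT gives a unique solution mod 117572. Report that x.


Product of moduli M = 13 · 4 · 19 · 17 · 7 = 117572.
Merge one congruence at a time:
  Start: x ≡ 3 (mod 13).
  Combine with x ≡ 2 (mod 4); new modulus lcm = 52.
    Write x = 3 + 13·t and substitute into x ≡ 2 (mod 4): 13·t ≡ 2 − 3 = -1 (mod 4).
    Reduce coefficients mod 4: 1·t ≡ 3 (mod 4).
    So t ≡ 3 (mod 4).
    Then x = 3 + 13·3 = 42, valid modulo lcm(13, 4) = 52: x ≡ 42 (mod 52).
  Combine with x ≡ 11 (mod 19); new modulus lcm = 988.
    Write x = 42 + 52·t and substitute into x ≡ 11 (mod 19): 52·t ≡ 11 − 42 = -31 (mod 19).
    Reduce coefficients mod 19: 14·t ≡ 7 (mod 19).
    The inverse of 14 mod 19 is 15 (since 14·15 = 210 = 11·19 + 1), so t ≡ 15·7 = 105 ≡ 10 (mod 19).
    Then x = 42 + 52·10 = 562, valid modulo lcm(52, 19) = 988: x ≡ 562 (mod 988).
  Combine with x ≡ 16 (mod 17); new modulus lcm = 16796.
    Write x = 562 + 988·t and substitute into x ≡ 16 (mod 17): 988·t ≡ 16 − 562 = -546 (mod 17).
    Reduce coefficients mod 17: 2·t ≡ 15 (mod 17).
    The inverse of 2 mod 17 is 9 (since 2·9 = 18 = 1·17 + 1), so t ≡ 9·15 = 135 ≡ 16 (mod 17).
    Then x = 562 + 988·16 = 16370, valid modulo lcm(988, 17) = 16796: x ≡ 16370 (mod 16796).
  Combine with x ≡ 1 (mod 7); new modulus lcm = 117572.
    Write x = 16370 + 16796·t and substitute into x ≡ 1 (mod 7): 16796·t ≡ 1 − 16370 = -16369 (mod 7).
    Reduce coefficients mod 7: 3·t ≡ 4 (mod 7).
    The inverse of 3 mod 7 is 5 (since 3·5 = 15 = 2·7 + 1), so t ≡ 5·4 = 20 ≡ 6 (mod 7).
    Then x = 16370 + 16796·6 = 117146, valid modulo lcm(16796, 7) = 117572: x ≡ 117146 (mod 117572).
Verify against each original: 117146 mod 13 = 3, 117146 mod 4 = 2, 117146 mod 19 = 11, 117146 mod 17 = 16, 117146 mod 7 = 1.

x ≡ 117146 (mod 117572).


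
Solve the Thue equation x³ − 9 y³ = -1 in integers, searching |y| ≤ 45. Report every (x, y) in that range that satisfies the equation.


The equation is x³ - 9y³ = -1. For fixed y, x³ = 9·y³ − 1, so a solution requires the RHS to be a perfect cube.
Strategy: iterate y from -45 to 45, compute RHS = 9·y³ − 1, and check whether it is a (positive or negative) perfect cube.
Check small values of y:
  y = 0: RHS = -1 = (-1)³ ⇒ x = -1 works.
  y = 1: RHS = 8 = (2)³ ⇒ x = 2 works.
  y = -1: RHS = -10 is not a perfect cube.
  y = 2: RHS = 71 is not a perfect cube.
  y = -2: RHS = -73 is not a perfect cube.
  y = 3: RHS = 242 is not a perfect cube.
  y = -3: RHS = -244 is not a perfect cube.
Continuing the search up to |y| = 45 finds no further solutions beyond those listed.
Collected solutions: (-1, 0), (2, 1).

Solutions (with |y| ≤ 45): (-1, 0), (2, 1).


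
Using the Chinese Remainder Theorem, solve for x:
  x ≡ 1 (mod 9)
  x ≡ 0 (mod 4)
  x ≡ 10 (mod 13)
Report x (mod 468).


Moduli 9, 4, 13 are pairwise coprime; by CRT there is a unique solution modulo M = 9 · 4 · 13 = 468.
Solve pairwise, accumulating the modulus:
  Start with x ≡ 1 (mod 9).
  Combine with x ≡ 0 (mod 4): since gcd(9, 4) = 1, we get a unique residue mod 36.
    Write x = 1 + 9·t and substitute into x ≡ 0 (mod 4): 9·t ≡ 0 − 1 = -1 (mod 4).
    Reduce coefficients mod 4: 1·t ≡ 3 (mod 4).
    So t ≡ 3 (mod 4).
    Then x = 1 + 9·3 = 28, valid modulo lcm(9, 4) = 36: x ≡ 28 (mod 36).
  Combine with x ≡ 10 (mod 13): since gcd(36, 13) = 1, we get a unique residue mod 468.
    Write x = 28 + 36·t and substitute into x ≡ 10 (mod 13): 36·t ≡ 10 − 28 = -18 (mod 13).
    Reduce coefficients mod 13: 10·t ≡ 8 (mod 13).
    The inverse of 10 mod 13 is 4 (since 10·4 = 40 = 3·13 + 1), so t ≡ 4·8 = 32 ≡ 6 (mod 13).
    Then x = 28 + 36·6 = 244, valid modulo lcm(36, 13) = 468: x ≡ 244 (mod 468).
Verify: 244 mod 9 = 1 ✓, 244 mod 4 = 0 ✓, 244 mod 13 = 10 ✓.

x ≡ 244 (mod 468).
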